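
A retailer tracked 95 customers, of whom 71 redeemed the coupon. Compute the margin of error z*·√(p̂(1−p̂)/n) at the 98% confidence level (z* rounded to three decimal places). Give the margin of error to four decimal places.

ME = 0.1037

p̂ = 71/95 = 0.74737.
Standard error of p̂: √(0.188809/95) = √0.001987462 = 0.044581.
The 98% critical value is z* = 2.326.
ME = 2.326·0.044581 = 0.1037.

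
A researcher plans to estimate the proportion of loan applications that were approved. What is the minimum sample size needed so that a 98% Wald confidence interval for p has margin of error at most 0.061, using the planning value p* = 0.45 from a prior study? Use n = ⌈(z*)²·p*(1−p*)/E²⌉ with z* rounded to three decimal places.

z* = 2.326 at the 98% level.
p*(1−p*) = 0.45·0.55 = 0.2475.
(z*)²·p*(1−p*)/E² = 5.410276·0.2475/0.003721 = 359.861.
⌈359.861⌉ = 360.

n = 360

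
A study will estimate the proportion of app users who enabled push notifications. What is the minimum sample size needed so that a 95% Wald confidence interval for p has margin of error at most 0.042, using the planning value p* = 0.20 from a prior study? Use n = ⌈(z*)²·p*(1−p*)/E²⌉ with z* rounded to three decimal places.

n = 349

For 95% confidence, z* = 1.960.
p*(1−p*) = 0.1600.
(z*)²·p*(1−p*)/E² = 3.841600·0.1600/0.001764 = 348.444.
⌈348.444⌉ = 349.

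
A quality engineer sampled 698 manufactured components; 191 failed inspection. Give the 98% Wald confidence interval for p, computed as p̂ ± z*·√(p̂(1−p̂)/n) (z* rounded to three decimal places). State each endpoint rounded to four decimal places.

With x = 191 successes in n = 698, p̂ = 0.27364.
Standard error of p̂: √(0.198761/698) = √0.000284757 = 0.016875.
z* = 2.326 at the 98% level.
Margin = 2.326·0.016875 = 0.03925.
Interval: 0.27364 ± 0.03925 → (0.2344, 0.3129).

(0.2344, 0.3129)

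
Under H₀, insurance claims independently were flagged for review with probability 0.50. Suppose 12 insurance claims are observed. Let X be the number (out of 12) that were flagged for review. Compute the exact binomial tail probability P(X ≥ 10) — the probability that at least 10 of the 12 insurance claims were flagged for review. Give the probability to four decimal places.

P = 0.0193

X ~ Binomial(n=12, p=0.50).
P(X ≥ 10) = C(12,10)·0.50^10·0.50^2 + C(12,11)·0.50^11·0.50^1 + C(12,12)·0.50^12·0.50^0.
= 0.016113 + 0.002930 + 0.000244 = 0.0193.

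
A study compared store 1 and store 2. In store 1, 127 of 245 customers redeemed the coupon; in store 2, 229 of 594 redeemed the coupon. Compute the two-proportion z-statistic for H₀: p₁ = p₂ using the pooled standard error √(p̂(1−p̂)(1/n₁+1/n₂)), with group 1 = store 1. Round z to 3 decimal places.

z = 3.540

Sample proportions: p̂₁ = 127/245 = 0.51837 and p̂₂ = 229/594 = 0.38552.
Pooling: p̂ = 356/839 = 0.42431.
Pooled SE = √[0.2442717·0.00576513] ≈ 0.037527.
z = 0.13285/0.037527 = 3.540.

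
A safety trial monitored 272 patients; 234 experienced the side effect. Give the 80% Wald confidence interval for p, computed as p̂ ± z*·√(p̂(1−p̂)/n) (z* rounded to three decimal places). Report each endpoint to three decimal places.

(0.833, 0.887)

p̂ = 234/272 = 0.86029.
SE = √(p̂(1−p̂)/n) = √(0.120188/272) = 0.021021.
For 80% confidence, z* = 1.282.
Margin of error: 1.282 × 0.021021 = 0.02695.
CI: 0.86029 ± 0.02695 = (0.833, 0.887).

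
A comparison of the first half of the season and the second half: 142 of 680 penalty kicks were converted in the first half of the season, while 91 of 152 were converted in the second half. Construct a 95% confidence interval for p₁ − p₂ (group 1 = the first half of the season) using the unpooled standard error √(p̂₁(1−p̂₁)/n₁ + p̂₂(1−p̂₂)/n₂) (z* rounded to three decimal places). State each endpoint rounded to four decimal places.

(-0.4736, -0.3062)

p̂₁ = 142/680 = 0.20882, p̂₂ = 91/152 = 0.59868; p̂₁ − p̂₂ = -0.38986.
Unpooled SE = √(p̂₁(1−p̂₁)/n₁ + p̂₂(1−p̂₂)/n₂) = √(0.000242965 + 0.001580667) = 0.042704.
For 95% confidence, z* = 1.960. Margin of error = 0.08370.
Interval: -0.38986 ± 0.08370 → (-0.4736, -0.3062).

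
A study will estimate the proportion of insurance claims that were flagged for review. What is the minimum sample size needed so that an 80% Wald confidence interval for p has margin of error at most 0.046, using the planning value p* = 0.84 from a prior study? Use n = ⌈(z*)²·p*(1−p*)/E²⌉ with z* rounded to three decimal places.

z* = 1.282 at the 80% level.
p*(1−p*) = 0.84·0.16 = 0.1344.
Required n before rounding: 1.643524 × 0.1344 / 0.046² = 104.390.
Rounding up, n = 105.

n = 105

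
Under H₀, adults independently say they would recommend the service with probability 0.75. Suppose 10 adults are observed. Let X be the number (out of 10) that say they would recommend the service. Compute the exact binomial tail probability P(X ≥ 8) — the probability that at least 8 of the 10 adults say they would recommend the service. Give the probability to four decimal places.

P = 0.5256

X ~ Binomial(n=10, p=0.75).
P(X ≥ 8) = C(10,8)·0.75^8·0.25^2 + C(10,9)·0.75^9·0.25^1 + C(10,10)·0.75^10·0.25^0.
= 0.281568 + 0.187712 + 0.056314 = 0.5256.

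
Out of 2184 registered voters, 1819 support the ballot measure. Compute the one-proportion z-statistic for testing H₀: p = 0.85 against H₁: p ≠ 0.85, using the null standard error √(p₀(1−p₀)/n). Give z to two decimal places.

Sample proportion p̂ = 1819/2184 = 0.83288.
Null standard error: √(0.85·0.15/2184) = √0.000058379 = 0.007641.
z = (p̂ − p₀)/SE = (0.83288 − 0.85)/0.007641 = -2.24.

z = -2.24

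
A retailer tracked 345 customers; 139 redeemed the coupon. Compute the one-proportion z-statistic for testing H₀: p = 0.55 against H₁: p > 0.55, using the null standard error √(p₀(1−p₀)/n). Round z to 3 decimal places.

z = -5.492

With x = 139 successes in n = 345, p̂ = 0.40290.
Null standard error: √(0.55·0.45/345) = √0.000717391 = 0.026784.
z = (p̂ − p₀)/SE = (0.40290 − 0.55)/0.026784 = -5.492.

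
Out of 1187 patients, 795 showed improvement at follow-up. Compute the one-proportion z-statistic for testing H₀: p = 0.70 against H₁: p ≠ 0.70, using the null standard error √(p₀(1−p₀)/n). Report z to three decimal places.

With x = 795 successes in n = 1187, p̂ = 0.66976.
Under H₀, SE = √(p₀(1−p₀)/n) = √(0.70·0.30/1187) = √0.000176917 = 0.013301.
z = (0.66976 − 0.70)/0.013301 = -0.03024/0.013301 = -2.274.

z = -2.274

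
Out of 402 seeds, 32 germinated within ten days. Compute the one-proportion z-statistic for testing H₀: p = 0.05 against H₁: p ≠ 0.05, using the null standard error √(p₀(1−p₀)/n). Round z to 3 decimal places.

z = 2.723

p̂ = 32/402 = 0.07960.
Under H₀, SE = √(p₀(1−p₀)/n) = √(0.05·0.95/402) = √0.000118159 = 0.010870.
z = (p̂ − p₀)/SE = (0.07960 − 0.05)/0.010870 = 2.723.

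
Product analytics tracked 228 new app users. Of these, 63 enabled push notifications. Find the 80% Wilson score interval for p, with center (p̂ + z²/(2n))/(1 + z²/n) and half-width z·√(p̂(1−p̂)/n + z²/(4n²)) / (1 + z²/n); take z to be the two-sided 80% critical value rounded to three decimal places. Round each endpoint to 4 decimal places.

(0.2401, 0.3158)

p̂ = 63/228 = 0.27632; z = 1.282, so z² = 1.643524.
1 + z²/n = 1.007208.
Adjusted center: (0.27632 + z²/(2n))/1.007208 = 0.27792.
Radicand: p̂(1−p̂)/n + z²/(4n²) = 0.000877041 + 0.000007904 = 0.000884945.
Half-width = 1.282·√0.000884945/1.007208 = 0.03786.
So the interval runs from 0.2401 to 0.3158.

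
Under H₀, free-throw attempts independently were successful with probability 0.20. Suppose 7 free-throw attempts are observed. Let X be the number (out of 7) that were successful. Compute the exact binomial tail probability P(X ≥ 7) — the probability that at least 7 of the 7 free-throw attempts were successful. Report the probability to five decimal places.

P = 0.00001

X ~ Binomial(n=7, p=0.20).
P(X ≥ 7) = C(7,7)·0.20^7·0.80^0.
= 0.000013 = 0.00001.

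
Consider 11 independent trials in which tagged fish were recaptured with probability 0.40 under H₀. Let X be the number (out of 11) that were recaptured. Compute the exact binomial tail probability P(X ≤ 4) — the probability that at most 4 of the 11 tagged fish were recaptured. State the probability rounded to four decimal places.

P = 0.5328

X is binomial with n = 11 and p = 0.40.
P(X ≤ 4) = Σ_{j=0}^{4} C(11,j)·0.40^j·0.60^{11−j}.
= 0.003628 + 0.026605 + 0.088684 + 0.177367 + 0.236490 = 0.5328.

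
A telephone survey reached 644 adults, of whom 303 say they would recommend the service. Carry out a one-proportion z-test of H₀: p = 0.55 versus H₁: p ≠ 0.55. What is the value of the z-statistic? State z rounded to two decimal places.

z = -4.06

Sample proportion p̂ = 303/644 = 0.47050.
Null standard error: √(0.55·0.45/644) = √0.000384317 = 0.019604.
Test statistic: z = -0.07950/0.019604 = -4.06.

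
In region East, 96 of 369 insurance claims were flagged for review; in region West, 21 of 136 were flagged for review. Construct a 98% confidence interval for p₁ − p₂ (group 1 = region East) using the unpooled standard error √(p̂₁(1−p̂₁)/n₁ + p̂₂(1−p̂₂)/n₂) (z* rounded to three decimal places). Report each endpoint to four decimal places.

(0.0162, 0.1953)

p̂₁ = 0.26016, p̂₂ = 0.15441, so the observed difference is 0.10575.
SE = √(0.000521621 + 0.000960064) = √0.001481685 = 0.038493.
The 98% critical value is z* = 2.326. Margin = 2.326·0.038493 = 0.08953.
CI: 0.10575 ± 0.08953 = (0.0162, 0.1953).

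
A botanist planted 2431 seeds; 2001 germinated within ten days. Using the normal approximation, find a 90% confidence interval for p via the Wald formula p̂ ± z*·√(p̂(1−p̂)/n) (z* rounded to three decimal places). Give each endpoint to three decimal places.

p̂ = 2001/2431 = 0.82312.
Standard error of p̂: √(0.145595/2431) = √0.000059891 = 0.007739.
For 90% confidence, z* = 1.645.
Margin = 1.645·0.007739 = 0.01273.
Interval: 0.82312 ± 0.01273 → (0.810, 0.836).

(0.810, 0.836)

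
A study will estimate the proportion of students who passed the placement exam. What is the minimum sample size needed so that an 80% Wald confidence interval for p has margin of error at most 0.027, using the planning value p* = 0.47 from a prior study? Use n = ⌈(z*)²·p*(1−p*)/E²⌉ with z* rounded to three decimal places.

n = 562

z* = 1.282 at the 80% level.
p*(1−p*) = 0.47·0.53 = 0.2491.
(z*)²·p*(1−p*)/E² = 1.643524·0.2491/0.000729 = 561.594.
⌈561.594⌉ = 562.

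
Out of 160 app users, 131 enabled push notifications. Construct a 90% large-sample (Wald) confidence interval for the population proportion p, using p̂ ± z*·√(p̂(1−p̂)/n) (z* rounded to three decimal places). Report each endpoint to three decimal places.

The sample proportion is 131/160 = 0.81875.
SE(p̂) = √(0.81875·0.18125/160) = 0.030455.
The 90% critical value is z* = 1.645.
Margin = 1.645·0.030455 = 0.05010.
Interval: 0.81875 ± 0.05010 → (0.769, 0.869).

(0.769, 0.869)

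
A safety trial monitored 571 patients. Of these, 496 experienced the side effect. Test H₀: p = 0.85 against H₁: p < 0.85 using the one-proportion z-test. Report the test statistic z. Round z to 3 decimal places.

With x = 496 successes in n = 571, p̂ = 0.86865.
SE₀ = √(0.85·0.15/571) = 0.014943.
z = (p̂ − p₀)/SE = (0.86865 − 0.85)/0.014943 = 1.248.

z = 1.248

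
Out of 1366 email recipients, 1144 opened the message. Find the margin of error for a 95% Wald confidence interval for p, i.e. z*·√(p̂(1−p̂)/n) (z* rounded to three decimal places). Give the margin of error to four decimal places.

p̂ = 1144/1366 = 0.83748.
Standard error of p̂: √(0.136106/1366) = √0.000099638 = 0.009982.
For 95% confidence, z* = 1.960.
ME = 1.960·0.009982 = 0.0196.

ME = 0.0196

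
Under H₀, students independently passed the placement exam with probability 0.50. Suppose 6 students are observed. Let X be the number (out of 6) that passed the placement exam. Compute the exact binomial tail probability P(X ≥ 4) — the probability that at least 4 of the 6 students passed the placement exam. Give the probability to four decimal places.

P = 0.3438

X ~ Binomial(n=6, p=0.50).
P(X ≥ 4) = C(6,4)·0.50^4·0.50^2 + C(6,5)·0.50^5·0.50^1 + C(6,6)·0.50^6·0.50^0.
= 0.234375 + 0.093750 + 0.015625 = 0.3438.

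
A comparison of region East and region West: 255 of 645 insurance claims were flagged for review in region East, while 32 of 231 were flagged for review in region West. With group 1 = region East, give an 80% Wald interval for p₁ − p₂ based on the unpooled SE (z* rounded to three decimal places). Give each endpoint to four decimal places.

p̂₁ = 255/645 = 0.39535, p̂₂ = 32/231 = 0.13853; p̂₁ − p̂₂ = 0.25682.
Unpooled SE = √(p̂₁(1−p̂₁)/n₁ + p̂₂(1−p̂₂)/n₂) = √(0.000370617 + 0.000516615) = 0.029786.
The 80% critical value is z* = 1.282. Margin = 1.282·0.029786 = 0.03819.
Interval: 0.25682 ± 0.03819 → (0.2186, 0.2950).

(0.2186, 0.2950)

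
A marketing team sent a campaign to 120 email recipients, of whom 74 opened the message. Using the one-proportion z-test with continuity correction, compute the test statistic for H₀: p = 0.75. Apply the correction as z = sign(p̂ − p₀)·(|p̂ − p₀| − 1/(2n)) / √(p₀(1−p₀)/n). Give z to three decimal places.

Sample proportion p̂ = 74/120 = 0.61667. p̂ − p₀ = -0.133333.
1/(2n) = 0.004167.
Corrected numerator: |-0.133333| − 0.004167 = 0.129166.
SE₀ = √(0.75·0.25/120) = 0.039528.
z = −0.129166/0.039528 = -3.268.

z = -3.268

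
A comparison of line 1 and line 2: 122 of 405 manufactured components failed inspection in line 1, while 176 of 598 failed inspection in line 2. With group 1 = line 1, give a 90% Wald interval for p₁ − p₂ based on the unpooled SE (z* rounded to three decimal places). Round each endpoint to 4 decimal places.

p̂₁ = 0.30123, p̂₂ = 0.29431, so the observed difference is 0.00692.
SE = √(0.000519734 + 0.000347313) = √0.000867047 = 0.029446.
The 90% critical value is z* = 1.645. Margin of error = 0.04844.
Interval: 0.00692 ± 0.04844 → (-0.0415, 0.0554).

(-0.0415, 0.0554)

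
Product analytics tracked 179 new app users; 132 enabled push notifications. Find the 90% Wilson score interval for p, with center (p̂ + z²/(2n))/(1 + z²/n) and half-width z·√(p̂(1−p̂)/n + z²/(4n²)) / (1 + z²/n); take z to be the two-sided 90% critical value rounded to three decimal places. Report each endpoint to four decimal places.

(0.6801, 0.7877)

p̂ = 132/179 = 0.73743; z = 1.645, so z² = 2.706025.
Denominator 1 + z²/n = 1 + 2.706025/179 = 1.015117.
Center = (0.73743 + 0.007559)/1.015117 = 0.73389.
Radicand: p̂(1−p̂)/n + z²/(4n²) = 0.001081715 + 0.000021114 = 0.001102829.
Half-width = 1.645·√0.001102829/1.015117 = 0.05382.
Interval: 0.73389 ± 0.05382 → (0.6801, 0.7877).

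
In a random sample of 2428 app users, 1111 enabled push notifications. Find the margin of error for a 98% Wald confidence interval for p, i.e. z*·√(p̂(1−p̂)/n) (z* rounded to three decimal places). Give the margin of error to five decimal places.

Sample proportion p̂ = 1111/2428 = 0.45758.
SE(p̂) = √(0.45758·0.54242/2428) = 0.010111.
The 98% critical value is z* = 2.326.
Margin of error = z*·SE = 2.326 × 0.010111 = 0.02352.

ME = 0.02352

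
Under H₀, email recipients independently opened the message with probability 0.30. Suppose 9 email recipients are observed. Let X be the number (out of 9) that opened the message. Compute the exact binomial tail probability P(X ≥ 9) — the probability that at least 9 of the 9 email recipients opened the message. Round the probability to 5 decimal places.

X is binomial with n = 9 and p = 0.30.
P(X ≥ 9) = C(9,9)·0.30^9·0.70^0.
= 0.000020 = 0.00002.

P = 0.00002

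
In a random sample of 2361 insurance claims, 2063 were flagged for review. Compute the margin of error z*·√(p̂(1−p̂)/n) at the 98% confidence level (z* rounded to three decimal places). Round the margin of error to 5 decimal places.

ME = 0.01590

Sample proportion p̂ = 2063/2361 = 0.87378.
Standard error of p̂: √(0.110287/2361) = √0.000046712 = 0.006835.
z* = 2.326 at the 98% level.
Margin of error = z*·SE = 2.326 × 0.006835 = 0.01590.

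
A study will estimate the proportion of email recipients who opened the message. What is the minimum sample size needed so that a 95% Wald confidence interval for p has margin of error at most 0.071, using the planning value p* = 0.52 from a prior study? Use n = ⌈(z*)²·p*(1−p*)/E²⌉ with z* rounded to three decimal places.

For 95% confidence, z* = 1.960.
p*(1−p*) = 0.52·0.48 = 0.2496.
(z*)²·p*(1−p*)/E² = 3.841600·0.2496/0.005041 = 190.213.
Rounding up, n = 191.

n = 191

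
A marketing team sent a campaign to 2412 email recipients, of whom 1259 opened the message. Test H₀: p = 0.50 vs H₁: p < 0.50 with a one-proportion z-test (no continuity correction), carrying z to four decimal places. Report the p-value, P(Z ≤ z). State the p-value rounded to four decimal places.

p-value = 0.9845

Sample proportion p̂ = 1259/2412 = 0.52197.
Null standard error: √(0.50·0.50/2412) = √0.000103648 = 0.010181.
Test statistic (full precision, shown to 4 dp): z = (1259/2412 − 0.50)/SE₀ ≈ 2.1583.
From the standard normal, P(Z ≤ z) = 0.9845.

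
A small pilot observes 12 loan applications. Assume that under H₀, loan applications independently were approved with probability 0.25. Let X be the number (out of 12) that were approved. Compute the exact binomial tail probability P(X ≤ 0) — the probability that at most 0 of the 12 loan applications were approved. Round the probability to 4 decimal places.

X is binomial with n = 12 and p = 0.25.
P(X ≤ 0) = C(12,0)·0.25^0·0.75^12.
= 0.031676 = 0.0317.

P = 0.0317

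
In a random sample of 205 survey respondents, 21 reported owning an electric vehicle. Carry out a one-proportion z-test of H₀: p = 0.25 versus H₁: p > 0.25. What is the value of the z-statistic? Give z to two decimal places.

z = -4.88

p̂ = 21/205 = 0.10244.
SE₀ = √(0.25·0.75/205) = 0.030243.
z = (0.10244 − 0.25)/0.030243 = -0.14756/0.030243 = -4.88.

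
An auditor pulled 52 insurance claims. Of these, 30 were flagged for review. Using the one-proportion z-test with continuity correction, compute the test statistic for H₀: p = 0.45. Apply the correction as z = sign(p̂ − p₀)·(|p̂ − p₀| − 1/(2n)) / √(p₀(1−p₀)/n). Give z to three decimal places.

z = 1.700

With x = 30 successes in n = 52, p̂ = 0.57692. p̂ − p₀ = 0.126923.
1/(2n) = 0.009615.
Corrected numerator: |0.126923| − 0.009615 = 0.117308.
Null standard error: √(0.45·0.55/52) = √0.004759615 = 0.068990.
z = +0.117308/0.068990 = 1.700.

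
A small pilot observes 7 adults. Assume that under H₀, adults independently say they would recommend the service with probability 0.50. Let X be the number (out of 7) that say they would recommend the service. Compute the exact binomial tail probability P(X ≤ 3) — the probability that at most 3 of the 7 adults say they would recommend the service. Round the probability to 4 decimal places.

P = 0.5000

X ~ Binomial(n=7, p=0.50).
P(X ≤ 3) = C(7,0)·0.50^0·0.50^7 + C(7,1)·0.50^1·0.50^6 + C(7,2)·0.50^2·0.50^5 + C(7,3)·0.50^3·0.50^4.
= 0.007812 + 0.054688 + 0.164062 + 0.273438 = 0.5000.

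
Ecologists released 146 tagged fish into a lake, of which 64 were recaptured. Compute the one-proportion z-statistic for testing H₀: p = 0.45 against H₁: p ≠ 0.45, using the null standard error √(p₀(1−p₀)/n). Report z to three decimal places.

z = -0.283

With x = 64 successes in n = 146, p̂ = 0.43836.
SE₀ = √(0.45·0.55/146) = 0.041173.
Test statistic: z = -0.01164/0.041173 = -0.283.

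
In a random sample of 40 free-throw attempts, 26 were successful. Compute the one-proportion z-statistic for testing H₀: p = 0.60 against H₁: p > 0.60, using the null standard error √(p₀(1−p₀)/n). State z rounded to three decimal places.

z = 0.645

With x = 26 successes in n = 40, p̂ = 0.65000.
SE₀ = √(0.60·0.40/40) = 0.077460.
z = (p̂ − p₀)/SE = (0.65000 − 0.60)/0.077460 = 0.645.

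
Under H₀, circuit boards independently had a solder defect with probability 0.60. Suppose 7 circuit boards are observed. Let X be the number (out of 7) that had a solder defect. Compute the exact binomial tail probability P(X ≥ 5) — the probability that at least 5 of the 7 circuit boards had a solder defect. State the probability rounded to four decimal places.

P = 0.4199

X is binomial with n = 7 and p = 0.60.
P(X ≥ 5) = C(7,5)·0.60^5·0.40^2 + C(7,6)·0.60^6·0.40^1 + C(7,7)·0.60^7·0.40^0.
= 0.261274 + 0.130637 + 0.027994 = 0.4199.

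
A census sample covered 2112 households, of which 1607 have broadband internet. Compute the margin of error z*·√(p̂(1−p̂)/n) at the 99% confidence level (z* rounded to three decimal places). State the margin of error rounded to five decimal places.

The sample proportion is 1607/2112 = 0.76089.
SE(p̂) = √(0.76089·0.23911/2112) = 0.009281.
For 99% confidence, z* = 2.576.
Margin of error = z*·SE = 2.576 × 0.009281 = 0.02391.

ME = 0.02391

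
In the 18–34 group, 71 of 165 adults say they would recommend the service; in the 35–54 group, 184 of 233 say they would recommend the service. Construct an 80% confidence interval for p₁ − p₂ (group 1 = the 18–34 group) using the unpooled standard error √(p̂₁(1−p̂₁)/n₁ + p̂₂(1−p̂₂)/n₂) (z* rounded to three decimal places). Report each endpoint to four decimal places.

(-0.4195, -0.2993)

p̂₁ = 71/165 = 0.43030, p̂₂ = 184/233 = 0.78970; p̂₁ − p̂₂ = -0.35940.
Unpooled SE = √(p̂₁(1−p̂₁)/n₁ + p̂₂(1−p̂₂)/n₂) = √(0.001485711 + 0.000712765) = 0.046888.
z* = 1.282 at the 80% level. Margin of error = 0.06011.
CI: -0.35940 ± 0.06011 = (-0.4195, -0.2993).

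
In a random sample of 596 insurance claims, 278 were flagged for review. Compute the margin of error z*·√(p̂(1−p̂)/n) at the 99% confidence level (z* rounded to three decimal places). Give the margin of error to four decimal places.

The sample proportion is 278/596 = 0.46644.
SE(p̂) = √(0.46644·0.53356/596) = 0.020435.
z* = 2.576 at the 99% level.
So ME = 0.0526.

ME = 0.0526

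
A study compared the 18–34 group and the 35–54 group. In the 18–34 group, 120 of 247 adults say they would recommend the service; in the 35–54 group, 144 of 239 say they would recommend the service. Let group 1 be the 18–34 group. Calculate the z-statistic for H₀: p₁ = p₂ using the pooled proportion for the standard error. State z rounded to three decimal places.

p̂₁ = 120/247 = 0.48583, p̂₂ = 144/239 = 0.60251.
Pooled p̂ = (120+144)/(247+239) = 264/486 = 0.54321.
SE = √[p̂(1−p̂)(1/n₁+1/n₂)] = √[0.54321·0.45679·(1/247+1/239)] ≈ 0.045197.
z = -0.11668/0.045197 = -2.582.

z = -2.582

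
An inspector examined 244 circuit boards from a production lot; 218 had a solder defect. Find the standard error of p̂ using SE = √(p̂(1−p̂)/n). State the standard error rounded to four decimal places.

p̂ = 218/244 = 0.89344.
p̂(1−p̂) = 0.095205.
Dividing by n and taking the root: √0.000390184 = 0.0198.

SE = 0.0198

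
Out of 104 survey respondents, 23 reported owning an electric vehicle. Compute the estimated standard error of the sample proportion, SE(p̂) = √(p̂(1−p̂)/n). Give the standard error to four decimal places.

SE = 0.0407

With x = 23 successes in n = 104, p̂ = 0.22115.
p̂(1−p̂) = 0.22115·0.77885 = 0.172243.
Dividing by n and taking the root: √0.001656183 = 0.0407.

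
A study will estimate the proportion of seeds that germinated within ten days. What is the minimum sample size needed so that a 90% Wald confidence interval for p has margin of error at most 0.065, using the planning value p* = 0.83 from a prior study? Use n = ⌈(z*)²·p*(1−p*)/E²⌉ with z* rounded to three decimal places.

z* = 1.645 at the 90% level.
p*(1−p*) = 0.83·0.17 = 0.1411.
(z*)²·p*(1−p*)/E² = 2.706025·0.1411/0.004225 = 90.372.
⌈90.372⌉ = 91.

n = 91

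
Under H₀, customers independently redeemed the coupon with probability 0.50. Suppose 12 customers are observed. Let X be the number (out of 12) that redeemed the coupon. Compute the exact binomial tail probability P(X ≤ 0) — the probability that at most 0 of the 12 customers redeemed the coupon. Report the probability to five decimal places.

P = 0.00024

X is binomial with n = 12 and p = 0.50.
P(X ≤ 0) = C(12,0)·0.50^0·0.50^12.
= 0.000244 = 0.00024.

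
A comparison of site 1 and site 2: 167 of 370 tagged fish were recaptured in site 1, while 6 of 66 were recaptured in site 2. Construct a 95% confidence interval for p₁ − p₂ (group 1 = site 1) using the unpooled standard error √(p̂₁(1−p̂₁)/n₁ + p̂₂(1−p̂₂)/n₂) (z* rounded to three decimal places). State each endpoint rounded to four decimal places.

(0.2745, 0.4464)

p̂₁ = 167/370 = 0.45135, p̂₂ = 6/66 = 0.09091; p̂₁ − p̂₂ = 0.36044.
Unpooled SE = √(p̂₁(1−p̂₁)/n₁ + p̂₂(1−p̂₂)/n₂) = √(0.000669279 + 0.001252191) = 0.043835.
The 95% critical value is z* = 1.960. Margin of error = 0.08592.
Interval: 0.36044 ± 0.08592 → (0.2745, 0.4464).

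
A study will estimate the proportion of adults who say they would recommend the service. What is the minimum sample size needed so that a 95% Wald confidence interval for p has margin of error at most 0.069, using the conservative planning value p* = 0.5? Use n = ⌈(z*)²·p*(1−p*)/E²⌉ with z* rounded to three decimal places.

n = 202

The 95% critical value is z* = 1.960.
p*(1−p*) = 0.50·0.50 = 0.2500.
(z*)²·p*(1−p*)/E² = 3.841600·0.2500/0.004761 = 201.722.
Rounding up, n = 202.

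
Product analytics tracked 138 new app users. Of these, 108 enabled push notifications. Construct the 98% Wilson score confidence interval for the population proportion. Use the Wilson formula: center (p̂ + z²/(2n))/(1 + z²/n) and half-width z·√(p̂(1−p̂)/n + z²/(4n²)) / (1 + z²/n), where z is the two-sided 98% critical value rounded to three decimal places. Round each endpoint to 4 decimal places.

(0.6911, 0.8528)

p̂ = 108/138 = 0.78261; z = 2.326, so z² = 5.410276.
Denominator 1 + z²/n = 1 + 5.410276/138 = 1.039205.
Adjusted center: (0.78261 + z²/(2n))/1.039205 = 0.77195.
Radicand: p̂(1−p̂)/n + z²/(4n²) = 0.001232843 + 0.000071023 = 0.001303866.
Half-width = 2.326·√0.001303866/1.039205 = 0.08082.
Interval: 0.77195 ± 0.08082 → (0.6911, 0.8528).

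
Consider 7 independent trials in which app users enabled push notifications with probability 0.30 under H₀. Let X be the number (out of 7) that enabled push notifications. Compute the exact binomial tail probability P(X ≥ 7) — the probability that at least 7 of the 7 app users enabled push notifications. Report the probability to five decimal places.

X ~ Binomial(n=7, p=0.30).
P(X ≥ 7) = C(7,7)·0.30^7·0.70^0.
= 0.000219 = 0.00022.

P = 0.00022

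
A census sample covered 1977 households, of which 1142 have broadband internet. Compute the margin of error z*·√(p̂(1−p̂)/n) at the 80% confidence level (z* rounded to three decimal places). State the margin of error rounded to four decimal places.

ME = 0.0142

Sample proportion p̂ = 1142/1977 = 0.57764.
SE(p̂) = √(0.57764·0.42236/1977) = 0.011109.
For 80% confidence, z* = 1.282.
So ME = 0.0142.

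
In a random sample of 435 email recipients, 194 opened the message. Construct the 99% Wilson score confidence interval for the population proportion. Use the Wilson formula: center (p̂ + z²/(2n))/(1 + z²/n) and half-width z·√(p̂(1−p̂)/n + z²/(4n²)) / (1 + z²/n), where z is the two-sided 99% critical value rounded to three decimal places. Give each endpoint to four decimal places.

(0.3859, 0.5077)

p̂ = 194/435 = 0.44598; z = 2.576, so z² = 6.635776.
Denominator 1 + z²/n = 1 + 6.635776/435 = 1.015255.
Adjusted center: (0.44598 + z²/(2n))/1.015255 = 0.44679.
Radicand: p̂(1−p̂)/n + z²/(4n²) = 0.000568003 + 0.000008767 = 0.000576770.
Half-width = z·√(radicand)/denom = 2.576·0.024016/1.015255 = 0.06094.
Interval: 0.44679 ± 0.06094 → (0.3859, 0.5077).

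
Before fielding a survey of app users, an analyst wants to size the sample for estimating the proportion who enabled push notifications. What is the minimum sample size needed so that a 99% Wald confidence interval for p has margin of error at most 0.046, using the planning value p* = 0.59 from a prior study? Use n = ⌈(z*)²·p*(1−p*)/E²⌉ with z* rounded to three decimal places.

The 99% critical value is z* = 2.576.
p*(1−p*) = 0.2419.
Required n before rounding: 6.635776 × 0.2419 / 0.046² = 758.598.
⌈758.598⌉ = 759.

n = 759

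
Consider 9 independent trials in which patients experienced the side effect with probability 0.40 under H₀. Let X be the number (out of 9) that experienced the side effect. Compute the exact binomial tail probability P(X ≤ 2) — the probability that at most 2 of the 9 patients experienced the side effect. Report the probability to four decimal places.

P = 0.2318

X is binomial with n = 9 and p = 0.40.
P(X ≤ 2) = C(9,0)·0.40^0·0.60^9 + C(9,1)·0.40^1·0.60^8 + C(9,2)·0.40^2·0.60^7.
= 0.010078 + 0.060466 + 0.161243 = 0.2318.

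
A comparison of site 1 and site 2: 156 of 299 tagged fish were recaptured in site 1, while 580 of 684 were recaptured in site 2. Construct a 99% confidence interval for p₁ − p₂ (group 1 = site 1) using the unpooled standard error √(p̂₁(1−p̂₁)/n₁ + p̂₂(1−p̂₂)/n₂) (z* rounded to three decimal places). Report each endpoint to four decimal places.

(-0.4086, -0.2438)

p̂₁ = 156/299 = 0.52174, p̂₂ = 580/684 = 0.84795; p̂₁ − p̂₂ = -0.32621.
SE = √(0.000834540 + 0.000188492) = √0.001023032 = 0.031985.
The 99% critical value is z* = 2.576. Margin = 2.576·0.031985 = 0.08239.
Interval: -0.32621 ± 0.08239 → (-0.4086, -0.2438).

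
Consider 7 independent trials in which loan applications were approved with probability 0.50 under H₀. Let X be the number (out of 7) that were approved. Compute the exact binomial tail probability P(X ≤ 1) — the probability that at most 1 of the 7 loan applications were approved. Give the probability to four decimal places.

X is binomial with n = 7 and p = 0.50.
P(X ≤ 1) = C(7,0)·0.50^0·0.50^7 + C(7,1)·0.50^1·0.50^6.
= 0.007812 + 0.054688 = 0.0625.

P = 0.0625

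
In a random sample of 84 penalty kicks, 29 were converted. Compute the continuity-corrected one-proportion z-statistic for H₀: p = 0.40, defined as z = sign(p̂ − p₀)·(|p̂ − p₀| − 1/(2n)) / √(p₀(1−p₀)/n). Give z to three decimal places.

z = -0.913

With x = 29 successes in n = 84, p̂ = 0.34524. p̂ − p₀ = -0.054762.
1/(2n) = 0.005952.
Corrected numerator: |-0.054762| − 0.005952 = 0.048810.
SE₀ = √(0.40·0.60/84) = 0.053452.
z = −0.048810/0.053452 = -0.913.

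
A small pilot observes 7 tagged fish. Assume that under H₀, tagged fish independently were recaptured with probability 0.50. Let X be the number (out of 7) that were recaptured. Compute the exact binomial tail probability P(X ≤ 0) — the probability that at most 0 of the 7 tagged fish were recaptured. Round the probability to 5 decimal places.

P = 0.00781

X ~ Binomial(n=7, p=0.50).
P(X ≤ 0) = C(7,0)·0.50^0·0.50^7.
= 0.007812 = 0.00781.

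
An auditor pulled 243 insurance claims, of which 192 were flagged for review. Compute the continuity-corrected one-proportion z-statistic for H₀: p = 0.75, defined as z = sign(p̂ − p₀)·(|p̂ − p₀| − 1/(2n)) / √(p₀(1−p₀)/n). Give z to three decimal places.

With x = 192 successes in n = 243, p̂ = 0.79012. p̂ − p₀ = 0.040123.
1/(2n) = 0.002058.
Corrected numerator: |0.040123| − 0.002058 = 0.038065.
Under H₀, SE = √(p₀(1−p₀)/n) = √(0.75·0.25/243) = √0.000771605 = 0.027778.
z = +0.038065/0.027778 = 1.370.

z = 1.370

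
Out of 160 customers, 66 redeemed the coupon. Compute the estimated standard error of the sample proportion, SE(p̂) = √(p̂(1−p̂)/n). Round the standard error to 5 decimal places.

SE = 0.03892

The sample proportion is 66/160 = 0.41250.
p̂(1−p̂) = 0.41250·0.58750 = 0.242344.
SE = √(0.242344/160) = √0.001514650 = 0.03892.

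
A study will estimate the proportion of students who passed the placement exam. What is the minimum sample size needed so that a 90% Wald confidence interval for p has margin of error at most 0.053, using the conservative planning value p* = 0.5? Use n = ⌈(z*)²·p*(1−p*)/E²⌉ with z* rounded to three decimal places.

The 90% critical value is z* = 1.645.
p*(1−p*) = 0.50·0.50 = 0.2500.
(z*)²·p*(1−p*)/E² = 2.706025·0.2500/0.002809 = 240.835.
⌈240.835⌉ = 241.

n = 241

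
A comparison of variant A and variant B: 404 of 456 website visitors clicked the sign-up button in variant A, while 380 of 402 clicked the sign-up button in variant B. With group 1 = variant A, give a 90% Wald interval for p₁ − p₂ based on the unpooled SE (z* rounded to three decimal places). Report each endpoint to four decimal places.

p̂₁ = 404/456 = 0.88596, p̂₂ = 380/402 = 0.94527; p̂₁ − p̂₂ = -0.05931.
SE = √(0.000221559 + 0.000128685) = √0.000350244 = 0.018715.
For 90% confidence, z* = 1.645. Margin of error = 0.03079.
Interval: -0.05931 ± 0.03079 → (-0.0901, -0.0285).

(-0.0901, -0.0285)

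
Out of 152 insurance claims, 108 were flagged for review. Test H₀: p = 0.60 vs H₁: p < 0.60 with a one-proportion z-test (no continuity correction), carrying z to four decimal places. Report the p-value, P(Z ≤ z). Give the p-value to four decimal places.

With x = 108 successes in n = 152, p̂ = 0.71053.
Null standard error: √(0.60·0.40/152) = √0.001578947 = 0.039736.
z = (p̂ − p₀)/SE = (108/152 − 0.60)/0.039736 ≈ 2.7815.
p-value = P(Z ≤ z) with z = 2.7815 → 0.9973.

p-value = 0.9973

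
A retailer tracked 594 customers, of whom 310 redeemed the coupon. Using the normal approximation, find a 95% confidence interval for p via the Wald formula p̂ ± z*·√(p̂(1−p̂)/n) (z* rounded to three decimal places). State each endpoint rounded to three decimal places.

(0.482, 0.562)

p̂ = 310/594 = 0.52189.
SE = √(p̂(1−p̂)/n) = √(0.249521/594) = 0.020496.
The 95% critical value is z* = 1.960.
Margin of error: 1.960 × 0.020496 = 0.04017.
Interval: 0.52189 ± 0.04017 → (0.482, 0.562).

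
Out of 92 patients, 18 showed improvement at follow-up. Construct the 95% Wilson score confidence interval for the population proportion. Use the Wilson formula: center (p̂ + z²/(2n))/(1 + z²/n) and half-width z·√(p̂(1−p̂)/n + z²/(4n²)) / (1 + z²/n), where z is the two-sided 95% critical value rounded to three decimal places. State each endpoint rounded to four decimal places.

(0.1275, 0.2882)

Here p̂ = 18/92 = 0.19565 and z = 1.960 (z² = 3.841600).
1 + z²/n = 1.041757.
Center = (0.19565 + 0.020878)/1.041757 = 0.20785.
Radicand: p̂(1−p̂)/n + z²/(4n²) = 0.001710570 + 0.000113469 = 0.001824039.
Half-width = z·√(radicand)/denom = 1.960·0.042709/1.041757 = 0.08035.
Interval: 0.20785 ± 0.08035 → (0.1275, 0.2882).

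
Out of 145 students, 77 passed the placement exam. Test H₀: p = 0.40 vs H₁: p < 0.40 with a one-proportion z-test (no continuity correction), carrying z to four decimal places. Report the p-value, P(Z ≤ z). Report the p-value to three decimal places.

p̂ = 77/145 = 0.53103.
Under H₀, SE = √(p₀(1−p₀)/n) = √(0.40·0.60/145) = √0.001655172 = 0.040684.
Test statistic (full precision, shown to 4 dp): z = (77/145 − 0.40)/SE₀ ≈ 3.2208.
p-value = P(Z ≤ z) with z = 3.2208 → 0.999.

p-value = 0.999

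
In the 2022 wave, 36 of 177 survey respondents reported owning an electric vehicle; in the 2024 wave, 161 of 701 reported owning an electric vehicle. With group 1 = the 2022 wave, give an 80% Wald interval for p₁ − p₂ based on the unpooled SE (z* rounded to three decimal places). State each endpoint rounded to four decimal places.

p̂₁ = 36/177 = 0.20339, p̂₂ = 161/701 = 0.22967; p̂₁ − p̂₂ = -0.02628.
SE = √(0.000915381 + 0.000252386) = √0.001167767 = 0.034173.
z* = 1.282 at the 80% level. Margin of error = 0.04381.
So the interval runs from -0.0701 to 0.0175.

(-0.0701, 0.0175)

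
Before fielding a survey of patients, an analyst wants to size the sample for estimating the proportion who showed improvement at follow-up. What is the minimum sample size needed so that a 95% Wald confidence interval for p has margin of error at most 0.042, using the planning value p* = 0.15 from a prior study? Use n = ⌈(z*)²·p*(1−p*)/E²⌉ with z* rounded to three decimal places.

The 95% critical value is z* = 1.960.
p*(1−p*) = 0.15·0.85 = 0.1275.
(z*)²·p*(1−p*)/E² = 3.841600·0.1275/0.001764 = 277.667.
⌈277.667⌉ = 278.

n = 278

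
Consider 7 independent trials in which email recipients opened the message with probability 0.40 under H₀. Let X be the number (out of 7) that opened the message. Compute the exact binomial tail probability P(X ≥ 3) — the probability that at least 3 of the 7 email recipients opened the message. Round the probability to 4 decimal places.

P = 0.5801

X is binomial with n = 7 and p = 0.40.
P(X ≥ 3) = Σ_{j=3}^{7} C(7,j)·0.40^j·0.60^{7−j}.
= 0.290304 + 0.193536 + 0.077414 + 0.017203 + 0.001638 = 0.5801.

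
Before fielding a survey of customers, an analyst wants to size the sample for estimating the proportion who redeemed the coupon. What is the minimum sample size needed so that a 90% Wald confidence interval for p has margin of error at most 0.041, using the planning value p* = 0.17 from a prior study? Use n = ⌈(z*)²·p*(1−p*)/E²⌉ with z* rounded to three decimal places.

The 90% critical value is z* = 1.645.
p*(1−p*) = 0.17·0.83 = 0.1411.
Required n before rounding: 2.706025 × 0.1411 / 0.041² = 227.139.
Rounding up, n = 228.

n = 228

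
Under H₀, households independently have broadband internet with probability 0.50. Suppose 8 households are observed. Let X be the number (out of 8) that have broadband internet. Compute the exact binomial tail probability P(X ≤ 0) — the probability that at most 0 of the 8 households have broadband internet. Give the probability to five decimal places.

P = 0.00391

X ~ Binomial(n=8, p=0.50).
P(X ≤ 0) = C(8,0)·0.50^0·0.50^8.
= 0.003906 = 0.00391.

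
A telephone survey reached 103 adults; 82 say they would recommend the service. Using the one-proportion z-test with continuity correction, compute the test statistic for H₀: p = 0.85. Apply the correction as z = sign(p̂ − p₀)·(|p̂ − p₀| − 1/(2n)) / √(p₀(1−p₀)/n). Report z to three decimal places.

z = -1.394

With x = 82 successes in n = 103, p̂ = 0.79612. p̂ − p₀ = -0.053883.
1/(2n) = 0.004854.
Corrected numerator: |-0.053883| − 0.004854 = 0.049029.
Under H₀, SE = √(p₀(1−p₀)/n) = √(0.85·0.15/103) = √0.001237864 = 0.035183.
z = (−)0.049029/0.035183 = -1.394.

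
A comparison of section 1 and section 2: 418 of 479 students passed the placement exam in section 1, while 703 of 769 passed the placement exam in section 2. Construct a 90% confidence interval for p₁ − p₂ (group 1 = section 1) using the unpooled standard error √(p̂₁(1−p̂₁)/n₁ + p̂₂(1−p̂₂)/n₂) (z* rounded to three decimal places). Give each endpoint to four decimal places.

p̂₁ = 418/479 = 0.87265, p̂₂ = 703/769 = 0.91417; p̂₁ − p̂₂ = -0.04152.
SE = √(0.000232006 + 0.000102028) = √0.000334034 = 0.018277.
z* = 1.645 at the 90% level. Margin of error = 0.03007.
Interval: -0.04152 ± 0.03007 → (-0.0716, -0.0115).

(-0.0716, -0.0115)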